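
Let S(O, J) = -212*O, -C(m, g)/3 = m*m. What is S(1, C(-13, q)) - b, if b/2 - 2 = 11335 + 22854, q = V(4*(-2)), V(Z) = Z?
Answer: -68594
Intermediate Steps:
q = -8 (q = 4*(-2) = -8)
C(m, g) = -3*m² (C(m, g) = -3*m*m = -3*m²)
b = 68382 (b = 4 + 2*(11335 + 22854) = 4 + 2*34189 = 4 + 68378 = 68382)
S(1, C(-13, q)) - b = -212*1 - 1*68382 = -212 - 68382 = -68594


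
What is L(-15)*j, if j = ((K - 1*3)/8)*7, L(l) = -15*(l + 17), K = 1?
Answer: 105/2 ≈ 52.500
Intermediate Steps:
L(l) = -255 - 15*l (L(l) = -15*(17 + l) = -255 - 15*l)
j = -7/4 (j = ((1 - 1*3)/8)*7 = ((1 - 3)/8)*7 = ((⅛)*(-2))*7 = -¼*7 = -7/4 ≈ -1.7500)
L(-15)*j = (-255 - 15*(-15))*(-7/4) = (-255 + 225)*(-7/4) = -30*(-7/4) = 105/2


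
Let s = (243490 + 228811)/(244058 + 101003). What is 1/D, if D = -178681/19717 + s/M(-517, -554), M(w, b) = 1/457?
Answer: 6803567737/4194092134828 ≈ 0.0016222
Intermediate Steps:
M(w, b) = 1/457
s = 472301/345061 ≈ 1.3687
D = 4194092134828/6803567737 (D = -178681/19717 + 472301/(345061*(1/457)) = -178681*1/19717 + (472301/345061)*457 = -178681/19717 + 215841557/345061 = 4194092134828/6803567737 ≈ 616.46)
1/D = 1/(4194092134828/6803567737) = 6803567737/4194092134828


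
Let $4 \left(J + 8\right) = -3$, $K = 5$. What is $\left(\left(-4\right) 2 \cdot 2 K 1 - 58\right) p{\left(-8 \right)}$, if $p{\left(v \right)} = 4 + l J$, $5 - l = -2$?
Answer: $\frac{15801}{2} \approx 7900.5$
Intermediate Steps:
$l = 7$ ($l = 5 - -2 = 5 + 2 = 7$)
$J = - \frac{35}{4}$ ($J = -8 + \frac{1}{4} \left(-3\right) = -8 - \frac{3}{4} = - \frac{35}{4} \approx -8.75$)
$p{\left(v \right)} = - \frac{229}{4}$ ($p{\left(v \right)} = 4 + 7 \left(- \frac{35}{4}\right) = 4 - \frac{245}{4} = - \frac{229}{4}$)
$\left(\left(-4\right) 2 \cdot 2 K 1 - 58\right) p{\left(-8 \right)} = \left(\left(-4\right) 2 \cdot 2 \cdot 5 \cdot 1 - 58\right) \left(- \frac{229}{4}\right) = \left(- 8 \cdot 10 \cdot 1 - 58\right) \left(- \frac{229}{4}\right) = \left(\left(-8\right) 10 - 58\right) \left(- \frac{229}{4}\right) = \left(-80 - 58\right) \left(- \frac{229}{4}\right) = \left(-138\right) \left(- \frac{229}{4}\right) = \frac{15801}{2}$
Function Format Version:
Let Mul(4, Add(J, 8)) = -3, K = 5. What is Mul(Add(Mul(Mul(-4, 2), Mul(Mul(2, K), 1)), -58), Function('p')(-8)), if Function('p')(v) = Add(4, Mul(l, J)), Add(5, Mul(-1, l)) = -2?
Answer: Rational(15801, 2) ≈ 7900.5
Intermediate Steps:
l = 7 (l = Add(5, Mul(-1, -2)) = Add(5, 2) = 7)
J = Rational(-35, 4) (J = Add(-8, Mul(Rational(1, 4), -3)) = Add(-8, Rational(-3, 4)) = Rational(-35, 4) ≈ -8.7500)
Function('p')(v) = Rational(-229, 4) (Function('p')(v) = Add(4, Mul(7, Rational(-35, 4))) = Add(4, Rational(-245, 4)) = Rational(-229, 4))
Mul(Add(Mul(Mul(-4, 2), Mul(Mul(2, K), 1)), -58), Function('p')(-8)) = Mul(Add(Mul(Mul(-4, 2), Mul(Mul(2, 5), 1)), -58), Rational(-229, 4)) = Mul(Add(Mul(-8, Mul(10, 1)), -58), Rational(-229, 4)) = Mul(Add(Mul(-8, 10), -58), Rational(-229, 4)) = Mul(Add(-80, -58), Rational(-229, 4)) = Mul(-138, Rational(-229, 4)) = Rational(15801, 2)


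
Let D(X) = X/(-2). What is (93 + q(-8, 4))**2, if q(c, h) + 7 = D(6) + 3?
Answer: 7396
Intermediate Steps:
D(X) = -X/2 (D(X) = X*(-1/2) = -X/2)
q(c, h) = -7 (q(c, h) = -7 + (-1/2*6 + 3) = -7 + (-3 + 3) = -7 + 0 = -7)
(93 + q(-8, 4))**2 = (93 - 7)**2 = 86**2 = 7396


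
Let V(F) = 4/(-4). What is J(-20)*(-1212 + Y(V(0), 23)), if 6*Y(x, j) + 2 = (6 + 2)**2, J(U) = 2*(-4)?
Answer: 28840/3 ≈ 9613.3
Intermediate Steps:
V(F) = -1 (V(F) = 4*(-1/4) = -1)
J(U) = -8
Y(x, j) = 31/3 (Y(x, j) = -1/3 + (6 + 2)**2/6 = -1/3 + (1/6)*8**2 = -1/3 + (1/6)*64 = -1/3 + 32/3 = 31/3)
J(-20)*(-1212 + Y(V(0), 23)) = -8*(-1212 + 31/3) = -8*(-3605/3) = 28840/3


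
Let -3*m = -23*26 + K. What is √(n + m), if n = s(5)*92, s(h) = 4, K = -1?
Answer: √5109/3 ≈ 23.826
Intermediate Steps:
m = 599/3 (m = -(-23*26 - 1)/3 = -(-598 - 1)/3 = -⅓*(-599) = 599/3 ≈ 199.67)
n = 368 (n = 4*92 = 368)
√(n + m) = √(368 + 599/3) = √(1703/3) = √5109/3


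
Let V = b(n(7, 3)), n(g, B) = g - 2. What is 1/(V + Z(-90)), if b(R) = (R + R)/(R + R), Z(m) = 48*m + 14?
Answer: -1/4305 ≈ -0.00023229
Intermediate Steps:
Z(m) = 14 + 48*m
n(g, B) = -2 + g
b(R) = 1 (b(R) = (2*R)/((2*R)) = (2*R)*(1/(2*R)) = 1)
V = 1
1/(V + Z(-90)) = 1/(1 + (14 + 48*(-90))) = 1/(1 + (14 - 4320)) = 1/(1 - 4306) = 1/(-4305) = -1/4305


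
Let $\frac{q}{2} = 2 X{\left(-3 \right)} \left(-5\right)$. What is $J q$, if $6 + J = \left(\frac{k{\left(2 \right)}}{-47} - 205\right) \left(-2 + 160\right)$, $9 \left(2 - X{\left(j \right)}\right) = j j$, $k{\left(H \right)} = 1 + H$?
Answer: $\frac{30461720}{47} \approx 6.4812 \cdot 10^{5}$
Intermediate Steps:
$X{\left(j \right)} = 2 - \frac{j^{2}}{9}$ ($X{\left(j \right)} = 2 - \frac{j j}{9} = 2 - \frac{j^{2}}{9}$)
$J = - \frac{1523086}{47}$ ($J = -6 + \left(\frac{1 + 2}{-47} - 205\right) \left(-2 + 160\right) = -6 + \left(3 \left(- \frac{1}{47}\right) - 205\right) 158 = -6 + \left(- \frac{3}{47} - 205\right) 158 = -6 - \frac{1522804}{47} = - \frac{1523086}{47} \approx -32406.0$)
$q = -20$ ($q = 2 \cdot 2 \left(2 - \frac{\left(-3\right)^{2}}{9}\right) \left(-5\right) = 2 \cdot 2 \left(2 - 1\right) \left(-5\right) = 2 \cdot 2 \cdot 1 \left(-5\right) = 2 \cdot 2 \left(-5\right) = 2 \left(-10\right) = -20$)
$J q = \left(- \frac{1523086}{47}\right) \left(-20\right) = \frac{30461720}{47}$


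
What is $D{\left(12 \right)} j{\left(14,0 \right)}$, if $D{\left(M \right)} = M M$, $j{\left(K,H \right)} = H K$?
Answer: $0$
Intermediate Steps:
$D{\left(M \right)} = M^{2}$
$D{\left(12 \right)} j{\left(14,0 \right)} = 12^{2} \cdot 0 \cdot 14 = 144 \cdot 0 = 0$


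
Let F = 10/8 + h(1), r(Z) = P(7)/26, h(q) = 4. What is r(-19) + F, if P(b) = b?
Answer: 287/52 ≈ 5.5192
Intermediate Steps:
r(Z) = 7/26
F = 21/4 (F = 10/8 + 4 = 10*(⅛) + 4 = 5/4 + 4 = 21/4 ≈ 5.2500)
r(-19) + F = 7/26 + 21/4 = 287/52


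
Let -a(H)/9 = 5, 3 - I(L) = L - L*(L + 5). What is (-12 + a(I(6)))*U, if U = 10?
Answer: -570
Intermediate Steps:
I(L) = 3 - L + L*(5 + L) (I(L) = 3 - (L - L*(L + 5)) = 3 - (L - L*(5 + L)) = 3 + (-L + L*(5 + L)) = 3 - L + L*(5 + L))
a(H) = -45 (a(H) = -9*5 = -45)
(-12 + a(I(6)))*U = (-12 - 45)*10 = -57*10 = -570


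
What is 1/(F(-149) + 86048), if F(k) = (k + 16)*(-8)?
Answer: 1/87112 ≈ 1.1479e-5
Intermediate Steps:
F(k) = -128 - 8*k (F(k) = (16 + k)*(-8) = -128 - 8*k)
1/(F(-149) + 86048) = 1/((-128 - 8*(-149)) + 86048) = 1/((-128 + 1192) + 86048) = 1/(1064 + 86048) = 1/87112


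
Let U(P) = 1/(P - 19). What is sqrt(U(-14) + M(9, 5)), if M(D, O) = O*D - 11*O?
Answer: I*sqrt(10923)/33 ≈ 3.1671*I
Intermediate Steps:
U(P) = 1/(-19 + P)
M(D, O) = -11*O + D*O (M(D, O) = D*O - 11*O = -11*O + D*O)
sqrt(U(-14) + M(9, 5)) = sqrt(1/(-19 - 14) + 5*(-11 + 9)) = sqrt(1/(-33) + 5*(-2)) = sqrt(-1/33 - 10) = sqrt(-331/33) = I*sqrt(10923)/33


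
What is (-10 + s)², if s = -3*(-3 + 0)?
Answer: 1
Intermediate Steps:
s = 9 (s = -3*(-3) = 9)
(-10 + s)² = (-10 + 9)² = (-1)² = 1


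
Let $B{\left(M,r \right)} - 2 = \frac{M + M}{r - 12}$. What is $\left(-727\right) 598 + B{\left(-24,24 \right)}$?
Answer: $-434748$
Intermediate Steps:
$B{\left(M,r \right)} = 2 + \frac{2 M}{-12 + r}$ ($B{\left(M,r \right)} = 2 + \frac{M + M}{r - 12} = 2 + \frac{2 M}{-12 + r}$)
$\left(-727\right) 598 + B{\left(-24,24 \right)} = \left(-727\right) 598 + \frac{2 \left(-12 - 24 + 24\right)}{-12 + 24} = -434746 + 2 \cdot \frac{1}{12} \left(-12\right) = -434746 - 2 = -434748$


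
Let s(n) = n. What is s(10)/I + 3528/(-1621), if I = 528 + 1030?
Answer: -2740207/1262759 ≈ -2.1700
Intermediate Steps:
I = 1558
s(10)/I + 3528/(-1621) = 10/1558 + 3528/(-1621) = 10*(1/1558) + 3528*(-1/1621) = 5/779 - 3528/1621 = -2740207/1262759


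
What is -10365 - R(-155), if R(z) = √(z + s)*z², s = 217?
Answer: -10365 - 24025*√62 ≈ -1.9954e+5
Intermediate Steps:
R(z) = z²*√(217 + z) (R(z) = √(z + 217)*z² = √(217 + z)*z² = z²*√(217 + z))
-10365 - R(-155) = -10365 - (-155)²*√(217 - 155) = -10365 - 24025*√62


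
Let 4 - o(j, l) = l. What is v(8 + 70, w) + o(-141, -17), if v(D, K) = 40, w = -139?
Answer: 61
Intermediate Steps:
o(j, l) = 4 - l
v(8 + 70, w) + o(-141, -17) = 40 + (4 - 1*(-17)) = 40 + (4 + 17) = 40 + 21 = 61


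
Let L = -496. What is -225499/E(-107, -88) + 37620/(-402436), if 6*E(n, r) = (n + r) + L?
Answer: 136116874491/69520819 ≈ 1957.9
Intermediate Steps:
E(n, r) = -248/3 + n/6 + r/6 (E(n, r) = ((n + r) - 496)/6 = (-496 + n + r)/6 = -248/3 + n/6 + r/6)
-225499/E(-107, -88) + 37620/(-402436) = -225499/(-248/3 + (⅙)*(-107) + (⅙)*(-88)) + 37620/(-402436) = -225499/(-248/3 - 107/6 - 44/3) + 37620*(-1/402436) = -225499/(-691/6) - 9405/100609 = -225499*(-6/691) - 9405/100609 = 1352994/691 - 9405/100609 = 136116874491/69520819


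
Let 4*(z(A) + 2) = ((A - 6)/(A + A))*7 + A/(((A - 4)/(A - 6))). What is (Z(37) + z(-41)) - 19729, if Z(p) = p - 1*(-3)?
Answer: -290782369/14760 ≈ -19701.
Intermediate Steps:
Z(p) = 3 + p (Z(p) = p + 3 = 3 + p)
z(A) = -2 + 7*(-6 + A)/(8*A) + A*(-6 + A)/(4*(-4 + A)) (z(A) = -2 + (((A - 6)/(A + A))*7 + A/(((A - 4)/(A - 6))))/4 = -2 + (((-6 + A)/((2*A)))*7 + A/(((-4 + A)/(-6 + A))))/4 = -2 + (((-6 + A)*(1/(2*A)))*7 + A/(((-4 + A)/(-6 + A))))/4 = -2 + (((-6 + A)/(2*A))*7 + A*((-6 + A)/(-4 + A)))/4 = -2 + (7*(-6 + A)/(2*A) + A*(-6 + A)/(-4 + A))/4 = -2 + (7*(-6 + A)/(8*A) + A*(-6 + A)/(4*(-4 + A))) = -2 + 7*(-6 + A)/(8*A) + A*(-6 + A)/(4*(-4 + A)))
(Z(37) + z(-41)) - 19729 = ((3 + 37) + (⅛)*(168 - 21*(-41)² - 6*(-41) + 2*(-41)³)/(-41*(-4 - 41))) - 19729 = (40 + (⅛)*(-1/41)*(168 - 21*1681 + 246 + 2*(-68921))/(-45)) - 19729 = (40 + (⅛)*(-1/41)*(-1/45)*(168 - 35301 + 246 - 137842)) - 19729 = (40 + (⅛)*(-1/41)*(-1/45)*(-172729)) - 19729 = (40 - 172729/14760) - 19729 = 417671/14760 - 19729 = -290782369/14760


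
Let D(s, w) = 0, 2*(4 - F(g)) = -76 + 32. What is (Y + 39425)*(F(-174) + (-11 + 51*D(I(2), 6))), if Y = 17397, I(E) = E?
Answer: 852330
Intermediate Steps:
F(g) = 26 (F(g) = 4 - (-76 + 32)/2 = 4 - ½*(-44) = 4 + 22 = 26)
(Y + 39425)*(F(-174) + (-11 + 51*D(I(2), 6))) = (17397 + 39425)*(26 + (-11 + 51*0)) = 56822*(26 + (-11 + 0)) = 56822*(26 - 11) = 56822*15 = 852330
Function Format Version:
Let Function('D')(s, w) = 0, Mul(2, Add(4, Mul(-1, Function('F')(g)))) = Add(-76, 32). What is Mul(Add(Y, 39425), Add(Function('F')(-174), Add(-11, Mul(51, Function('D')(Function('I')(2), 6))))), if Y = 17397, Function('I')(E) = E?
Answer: 852330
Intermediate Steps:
Function('F')(g) = 26 (Function('F')(g) = Add(4, Mul(Rational(-1, 2), Add(-76, 32))) = Add(4, Mul(Rational(-1, 2), -44)) = Add(4, 22) = 26)
Mul(Add(Y, 39425), Add(Function('F')(-174), Add(-11, Mul(51, Function('D')(Function('I')(2), 6))))) = Mul(Add(17397, 39425), Add(26, Add(-11, Mul(51, 0)))) = Mul(56822, Add(26, Add(-11, 0))) = Mul(56822, Add(26, -11)) = Mul(56822, 15) = 852330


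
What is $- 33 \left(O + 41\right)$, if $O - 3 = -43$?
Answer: $-33$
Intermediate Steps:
$O = -40$ ($O = 3 - 43 = -40$)
$- 33 \left(O + 41\right) = - 33 \left(-40 + 41\right) = \left(-33\right) 1 = -33$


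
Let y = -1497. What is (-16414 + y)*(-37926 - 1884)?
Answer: 713036910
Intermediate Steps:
(-16414 + y)*(-37926 - 1884) = (-16414 - 1497)*(-37926 - 1884) = -17911*(-39810) = 713036910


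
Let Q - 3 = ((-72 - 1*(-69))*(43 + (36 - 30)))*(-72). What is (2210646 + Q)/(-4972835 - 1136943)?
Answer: -2221233/6109778 ≈ -0.36355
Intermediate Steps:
Q = 10587 (Q = 3 + ((-72 - 1*(-69))*(43 + (36 - 30)))*(-72) = 3 + ((-72 + 69)*(43 + 6))*(-72) = 3 - 3*49*(-72) = 3 - 147*(-72) = 3 + 10584 = 10587)
(2210646 + Q)/(-4972835 - 1136943) = (2210646 + 10587)/(-4972835 - 1136943) = 2221233/(-6109778) = 2221233*(-1/6109778) = -2221233/6109778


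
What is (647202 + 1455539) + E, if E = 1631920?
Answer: 3734661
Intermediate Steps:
(647202 + 1455539) + E = (647202 + 1455539) + 1631920 = 2102741 + 1631920 = 3734661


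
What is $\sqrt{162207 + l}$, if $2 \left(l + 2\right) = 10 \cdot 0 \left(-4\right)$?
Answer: $\sqrt{162205} \approx 402.75$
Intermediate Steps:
$l = -2$ ($l = -2 + \frac{10 \cdot 0 \left(-4\right)}{2} = -2 + \frac{0 \left(-4\right)}{2} = -2 + \frac{1}{2} \cdot 0 = -2 + 0 = -2$)
$\sqrt{162207 + l} = \sqrt{162207 - 2} = \sqrt{162205}$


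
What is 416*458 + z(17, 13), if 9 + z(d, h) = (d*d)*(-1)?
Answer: 190230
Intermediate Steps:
z(d, h) = -9 - d**2 (z(d, h) = -9 + (d*d)*(-1) = -9 + d**2*(-1) = -9 - d**2)
416*458 + z(17, 13) = 416*458 + (-9 - 1*17**2) = 190528 + (-9 - 1*289) = 190528 + (-9 - 289) = 190528 - 298 = 190230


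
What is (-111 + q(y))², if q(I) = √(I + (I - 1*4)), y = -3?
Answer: (111 - I*√10)² ≈ 12311.0 - 702.03*I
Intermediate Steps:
q(I) = √(-4 + 2*I) (q(I) = √(I + (I - 4)) = √(I + (-4 + I)) = √(-4 + 2*I))
(-111 + q(y))² = (-111 + √(-4 + 2*(-3)))² = (-111 + √(-4 - 6))² = (-111 + √(-10))² = (-111 + I*√10)²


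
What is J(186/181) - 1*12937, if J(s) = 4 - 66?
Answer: -12999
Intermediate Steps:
J(s) = -62
J(186/181) - 1*12937 = -62 - 1*12937 = -62 - 12937 = -12999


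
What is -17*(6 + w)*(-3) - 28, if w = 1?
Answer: 329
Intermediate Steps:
-17*(6 + w)*(-3) - 28 = -17*(6 + 1)*(-3) - 28 = -119*(-3) - 28 = -17*(-21) - 28 = 357 - 28 = 329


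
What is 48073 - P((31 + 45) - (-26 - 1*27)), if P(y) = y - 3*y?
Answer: 48331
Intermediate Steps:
P(y) = -2*y
48073 - P((31 + 45) - (-26 - 1*27)) = 48073 - (-2)*((31 + 45) - (-26 - 1*27)) = 48073 - (-2)*(76 - (-26 - 27)) = 48073 - (-2)*(76 - 1*(-53)) = 48073 - (-2)*(76 + 53) = 48073 - (-2)*129 = 48073 - 1*(-258) = 48073 + 258 = 48331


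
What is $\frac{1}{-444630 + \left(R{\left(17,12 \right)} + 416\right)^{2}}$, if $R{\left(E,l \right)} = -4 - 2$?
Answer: $- \frac{1}{276530} \approx -3.6162 \cdot 10^{-6}$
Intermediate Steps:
$R{\left(E,l \right)} = -6$ ($R{\left(E,l \right)} = -4 - 2 = -6$)
$\frac{1}{-444630 + \left(R{\left(17,12 \right)} + 416\right)^{2}} = \frac{1}{-444630 + \left(-6 + 416\right)^{2}} = \frac{1}{-444630 + 410^{2}} = \frac{1}{-444630 + 168100} = \frac{1}{-276530} = - \frac{1}{276530}$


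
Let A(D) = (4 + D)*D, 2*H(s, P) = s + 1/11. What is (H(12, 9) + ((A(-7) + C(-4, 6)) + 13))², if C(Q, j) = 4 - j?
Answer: 700569/484 ≈ 1447.5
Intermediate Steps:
H(s, P) = 1/22 + s/2 (H(s, P) = (s + 1/11)/2 = (1/11 + s)/2 = 1/22 + s/2)
A(D) = D*(4 + D)
(H(12, 9) + ((A(-7) + C(-4, 6)) + 13))² = ((1/22 + (½)*12) + ((-7*(4 - 7) + (4 - 1*6)) + 13))² = ((1/22 + 6) + ((-7*(-3) + (4 - 6)) + 13))² = (133/22 + ((21 - 2) + 13))² = (133/22 + (19 + 13))² = (133/22 + 32)² = (837/22)² = 700569/484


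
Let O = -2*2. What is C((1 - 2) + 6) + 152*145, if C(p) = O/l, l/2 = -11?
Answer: 242442/11 ≈ 22040.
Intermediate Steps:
l = -22 (l = 2*(-11) = -22)
O = -4
C(p) = 2/11 (C(p) = -4/(-22) = -4*(-1/22) = 2/11)
C((1 - 2) + 6) + 152*145 = 2/11 + 152*145 = 2/11 + 22040 = 242442/11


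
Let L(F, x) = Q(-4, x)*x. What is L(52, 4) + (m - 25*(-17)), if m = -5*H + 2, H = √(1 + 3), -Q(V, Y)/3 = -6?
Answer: 489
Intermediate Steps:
Q(V, Y) = 18 (Q(V, Y) = -3*(-6) = 18)
H = 2 (H = √4 = 2)
m = -8 (m = -5*2 + 2 = -10 + 2 = -8)
L(F, x) = 18*x
L(52, 4) + (m - 25*(-17)) = 18*4 + (-8 - 25*(-17)) = 72 + (-8 + 425) = 72 + 417 = 489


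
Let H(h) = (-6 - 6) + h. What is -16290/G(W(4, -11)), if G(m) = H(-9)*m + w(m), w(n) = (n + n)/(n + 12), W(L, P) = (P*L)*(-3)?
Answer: 97740/16621 ≈ 5.8805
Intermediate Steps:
H(h) = -12 + h
W(L, P) = -3*L*P (W(L, P) = (L*P)*(-3) = -3*L*P)
w(n) = 2*n/(12 + n) (w(n) = (2*n)/(12 + n) = 2*n/(12 + n))
G(m) = -21*m + 2*m/(12 + m) (G(m) = (-12 - 9)*m + 2*m/(12 + m) = -21*m + 2*m/(12 + m))
-16290/G(W(4, -11)) = -16290*(12 - 3*4*(-11))/(132*(-250 - (-63)*4*(-11))) = -16290*(12 + 132)/(132*(-250 - 21*132)) = -16290*12/(11*(-250 - 2772)) = -16290/(132*(1/144)*(-3022)) = -16290/(-16621/6) = -16290*(-6/16621) = 97740/16621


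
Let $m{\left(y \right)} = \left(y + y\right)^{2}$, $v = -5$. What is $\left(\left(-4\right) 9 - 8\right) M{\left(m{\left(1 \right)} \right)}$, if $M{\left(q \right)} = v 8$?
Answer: $1760$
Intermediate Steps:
$m{\left(y \right)} = 4 y^{2}$ ($m{\left(y \right)} = \left(2 y\right)^{2} = 4 y^{2}$)
$M{\left(q \right)} = -40$ ($M{\left(q \right)} = \left(-5\right) 8 = -40$)
$\left(\left(-4\right) 9 - 8\right) M{\left(m{\left(1 \right)} \right)} = \left(\left(-4\right) 9 - 8\right) \left(-40\right) = \left(-36 - 8\right) \left(-40\right) = \left(-44\right) \left(-40\right) = 1760$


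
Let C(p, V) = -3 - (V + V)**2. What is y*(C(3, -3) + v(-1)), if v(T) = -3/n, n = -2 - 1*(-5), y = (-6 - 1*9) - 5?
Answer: 800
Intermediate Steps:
y = -20 (y = (-6 - 9) - 5 = -15 - 5 = -20)
n = 3 (n = -2 + 5 = 3)
v(T) = -1 (v(T) = -3/3 = -3*1/3 = -1)
C(p, V) = -3 - 4*V**2 (C(p, V) = -3 - (2*V)**2 = -3 - 4*V**2)
y*(C(3, -3) + v(-1)) = -20*((-3 - 4*(-3)**2) - 1) = -20*((-3 - 4*9) - 1) = -20*((-3 - 36) - 1) = -20*(-39 - 1) = -20*(-40) = 800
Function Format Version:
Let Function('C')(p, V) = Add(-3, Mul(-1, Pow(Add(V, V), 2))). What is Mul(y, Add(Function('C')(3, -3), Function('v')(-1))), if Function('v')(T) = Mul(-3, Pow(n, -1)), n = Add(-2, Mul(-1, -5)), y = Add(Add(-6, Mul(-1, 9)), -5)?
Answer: 800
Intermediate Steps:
y = -20 (y = Add(Add(-6, -9), -5) = Add(-15, -5) = -20)
n = 3 (n = Add(-2, 5) = 3)
Function('v')(T) = -1 (Function('v')(T) = Mul(-3, Pow(3, -1)) = Mul(-3, Rational(1, 3)) = -1)
Function('C')(p, V) = Add(-3, Mul(-4, Pow(V, 2))) (Function('C')(p, V) = Add(-3, Mul(-1, Pow(Mul(2, V), 2))) = Add(-3, Mul(-1, Mul(4, Pow(V, 2)))) = Add(-3, Mul(-4, Pow(V, 2))))
Mul(y, Add(Function('C')(3, -3), Function('v')(-1))) = Mul(-20, Add(Add(-3, Mul(-4, Pow(-3, 2))), -1)) = Mul(-20, Add(Add(-3, Mul(-4, 9)), -1)) = Mul(-20, Add(Add(-3, -36), -1)) = Mul(-20, Add(-39, -1)) = Mul(-20, -40) = 800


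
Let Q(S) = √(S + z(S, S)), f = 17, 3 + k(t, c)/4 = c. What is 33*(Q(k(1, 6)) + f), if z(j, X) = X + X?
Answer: 759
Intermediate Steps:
k(t, c) = -12 + 4*c
z(j, X) = 2*X
Q(S) = √3*√S (Q(S) = √(S + 2*S) = √(3*S) = √3*√S)
33*(Q(k(1, 6)) + f) = 33*(√3*√(-12 + 4*6) + 17) = 33*(√3*√(-12 + 24) + 17) = 33*(√3*√12 + 17) = 33*(√3*(2*√3) + 17) = 33*(6 + 17) = 33*23 = 759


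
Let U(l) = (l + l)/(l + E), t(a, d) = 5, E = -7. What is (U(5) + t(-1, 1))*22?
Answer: 0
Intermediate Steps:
U(l) = 2*l/(-7 + l) (U(l) = (l + l)/(l - 7) = (2*l)/(-7 + l) = 2*l/(-7 + l))
(U(5) + t(-1, 1))*22 = (2*5/(-7 + 5) + 5)*22 = (2*5/(-2) + 5)*22 = (2*5*(-½) + 5)*22 = (-5 + 5)*22 = 0*22 = 0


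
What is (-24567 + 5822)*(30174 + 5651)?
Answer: -671539625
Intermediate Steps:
(-24567 + 5822)*(30174 + 5651) = -18745*35825 = -671539625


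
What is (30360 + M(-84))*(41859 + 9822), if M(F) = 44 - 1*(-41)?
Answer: 1573428045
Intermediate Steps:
M(F) = 85 (M(F) = 44 + 41 = 85)
(30360 + M(-84))*(41859 + 9822) = (30360 + 85)*(41859 + 9822) = 30445*51681 = 1573428045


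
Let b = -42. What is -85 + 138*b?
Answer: -5881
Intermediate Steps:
-85 + 138*b = -85 + 138*(-42) = -85 - 5796 = -5881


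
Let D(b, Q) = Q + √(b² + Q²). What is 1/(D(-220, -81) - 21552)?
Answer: -21633/467931728 - √54961/467931728 ≈ -4.6732e-5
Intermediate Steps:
D(b, Q) = Q + √(Q² + b²)
1/(D(-220, -81) - 21552) = 1/((-81 + √((-81)² + (-220)²)) - 21552) = 1/((-81 + √(6561 + 48400)) - 21552) = 1/((-81 + √54961) - 21552) = 1/(-21633 + √54961)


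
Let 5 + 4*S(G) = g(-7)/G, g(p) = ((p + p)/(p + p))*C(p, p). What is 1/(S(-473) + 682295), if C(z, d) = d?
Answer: 946/645449891 ≈ 1.4656e-6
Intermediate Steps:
g(p) = p (g(p) = ((p + p)/(p + p))*p = ((2*p)/((2*p)))*p = ((2*p)*(1/(2*p)))*p = 1*p = p)
S(G) = -5/4 - 7/(4*G) (S(G) = -5/4 + (-7/G)/4 = -5/4 - 7/(4*G))
1/(S(-473) + 682295) = 1/((¼)*(-7 - 5*(-473))/(-473) + 682295) = 1/((¼)*(-1/473)*(-7 + 2365) + 682295) = 1/((¼)*(-1/473)*2358 + 682295) = 1/(-1179/946 + 682295) = 1/(645449891/946) = 946/645449891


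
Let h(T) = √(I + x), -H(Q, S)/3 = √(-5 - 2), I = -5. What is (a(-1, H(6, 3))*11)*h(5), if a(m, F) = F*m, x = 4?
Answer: -33*√7 ≈ -87.310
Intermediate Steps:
H(Q, S) = -3*I*√7 (H(Q, S) = -3*√(-5 - 2) = -3*I*√7)
h(T) = I (h(T) = √(-5 + 4) = √(-1) = I)
(a(-1, H(6, 3))*11)*h(5) = ((-3*I*√7*(-1))*11)*I = ((3*I*√7)*11)*I = (33*I*√7)*I = -33*√7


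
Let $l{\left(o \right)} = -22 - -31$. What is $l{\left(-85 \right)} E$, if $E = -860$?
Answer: $-7740$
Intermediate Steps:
$l{\left(o \right)} = 9$ ($l{\left(o \right)} = -22 + 31 = 9$)
$l{\left(-85 \right)} E = 9 \left(-860\right) = -7740$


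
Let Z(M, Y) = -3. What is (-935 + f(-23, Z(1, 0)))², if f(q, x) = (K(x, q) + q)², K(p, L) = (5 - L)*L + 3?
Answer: 193565681521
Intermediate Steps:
K(p, L) = 3 + L*(5 - L) (K(p, L) = L*(5 - L) + 3 = 3 + L*(5 - L))
f(q, x) = (3 - q² + 6*q)² (f(q, x) = ((3 - q² + 5*q) + q)² = (3 - q² + 6*q)²)
(-935 + f(-23, Z(1, 0)))² = (-935 + (3 - 1*(-23)² + 6*(-23))²)² = (-935 + (3 - 1*529 - 138)²)² = (-935 + (3 - 529 - 138)²)² = (-935 + (-664)²)² = (-935 + 440896)² = 439961² = 193565681521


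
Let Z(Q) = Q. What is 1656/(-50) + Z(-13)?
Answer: -1153/25 ≈ -46.120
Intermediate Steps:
1656/(-50) + Z(-13) = 1656/(-50) - 13 = 1656*(-1/50) - 13 = -828/25 - 13 = -1153/25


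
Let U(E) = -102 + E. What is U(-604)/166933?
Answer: -706/166933 ≈ -0.0042292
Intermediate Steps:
U(-604)/166933 = (-102 - 604)/166933 = -706*1/166933 = -706/166933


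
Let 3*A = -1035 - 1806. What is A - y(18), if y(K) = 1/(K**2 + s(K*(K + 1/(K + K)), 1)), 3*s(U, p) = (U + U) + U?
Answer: -1228261/1297 ≈ -947.00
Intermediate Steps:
s(U, p) = U (s(U, p) = ((U + U) + U)/3 = (2*U + U)/3 = (3*U)/3 = U)
A = -947 (A = (-1035 - 1806)/3 = (1/3)*(-2841) = -947)
y(K) = 1/(K**2 + K*(K + 1/(2*K))) (y(K) = 1/(K**2 + K*(K + 1/(K + K))) = 1/(K**2 + K*(K + 1/(2*K))))
A - y(18) = -947 - 2/(1 + 4*18**2) = -947 - 2/(1 + 4*324) = -947 - 2/(1 + 1296) = -947 - 2/1297 = -1228261/1297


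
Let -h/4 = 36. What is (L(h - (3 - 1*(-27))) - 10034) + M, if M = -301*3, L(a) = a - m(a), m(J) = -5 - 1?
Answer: -11105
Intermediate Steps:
h = -144 (h = -4*36 = -144)
m(J) = -6
L(a) = 6 + a (L(a) = a - 1*(-6) = a + 6 = 6 + a)
M = -903
(L(h - (3 - 1*(-27))) - 10034) + M = ((6 + (-144 - (3 - 1*(-27)))) - 10034) - 903 = ((6 + (-144 - (3 + 27))) - 10034) - 903 = ((6 + (-144 - 1*30)) - 10034) - 903 = ((6 + (-144 - 30)) - 10034) - 903 = ((6 - 174) - 10034) - 903 = (-168 - 10034) - 903 = -10202 - 903 = -11105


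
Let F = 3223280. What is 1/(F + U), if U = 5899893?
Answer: 1/9123173 ≈ 1.0961e-7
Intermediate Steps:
1/(F + U) = 1/(3223280 + 5899893) = 1/9123173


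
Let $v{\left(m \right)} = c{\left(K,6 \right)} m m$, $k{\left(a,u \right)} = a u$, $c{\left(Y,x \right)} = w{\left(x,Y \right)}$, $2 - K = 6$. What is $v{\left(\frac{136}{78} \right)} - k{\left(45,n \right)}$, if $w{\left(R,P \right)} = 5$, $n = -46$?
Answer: $\frac{3171590}{1521} \approx 2085.2$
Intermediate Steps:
$K = -4$ ($K = 2 - 6 = -4$)
$c{\left(Y,x \right)} = 5$
$v{\left(m \right)} = 5 m^{2}$ ($v{\left(m \right)} = 5 m m = 5 m^{2}$)
$v{\left(\frac{136}{78} \right)} - k{\left(45,n \right)} = 5 \left(\frac{136}{78}\right)^{2} - 45 \left(-46\right) = 5 \left(136 \cdot \frac{1}{78}\right)^{2} - -2070 = 5 \left(\frac{68}{39}\right)^{2} + 2070 = 5 \cdot \frac{4624}{1521} + 2070 = \frac{23120}{1521} + 2070 = \frac{3171590}{1521}$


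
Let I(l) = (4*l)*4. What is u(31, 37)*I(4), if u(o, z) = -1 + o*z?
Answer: 73344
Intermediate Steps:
I(l) = 16*l
u(31, 37)*I(4) = (-1 + 31*37)*(16*4) = (-1 + 1147)*64 = 1146*64 = 73344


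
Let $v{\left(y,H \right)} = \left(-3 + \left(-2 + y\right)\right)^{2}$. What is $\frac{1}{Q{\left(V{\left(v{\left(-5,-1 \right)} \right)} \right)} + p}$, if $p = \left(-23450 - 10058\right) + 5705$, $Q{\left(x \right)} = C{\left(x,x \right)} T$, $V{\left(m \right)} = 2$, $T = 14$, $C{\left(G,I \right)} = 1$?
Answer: $- \frac{1}{27789} \approx -3.5985 \cdot 10^{-5}$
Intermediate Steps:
$v{\left(y,H \right)} = \left(-5 + y\right)^{2}$
$Q{\left(x \right)} = 14$ ($Q{\left(x \right)} = 1 \cdot 14 = 14$)
$p = -27803$ ($p = -33508 + 5705 = -27803$)
$\frac{1}{Q{\left(V{\left(v{\left(-5,-1 \right)} \right)} \right)} + p} = \frac{1}{14 - 27803} = \frac{1}{-27789} = - \frac{1}{27789}$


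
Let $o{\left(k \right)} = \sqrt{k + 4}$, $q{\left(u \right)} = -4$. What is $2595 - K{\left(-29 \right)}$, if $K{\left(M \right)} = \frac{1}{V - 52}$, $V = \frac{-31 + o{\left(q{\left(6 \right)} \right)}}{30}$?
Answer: $\frac{4128675}{1591} \approx 2595.0$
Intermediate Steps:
$o{\left(k \right)} = \sqrt{4 + k}$
$V = - \frac{31}{30}$ ($V = \frac{-31 + \sqrt{4 - 4}}{30} = \left(-31 + \sqrt{0}\right) \frac{1}{30} = \left(-31 + 0\right) \frac{1}{30} = \left(-31\right) \frac{1}{30} = - \frac{31}{30} \approx -1.0333$)
$K{\left(M \right)} = - \frac{30}{1591}$ ($K{\left(M \right)} = \frac{1}{- \frac{31}{30} - 52} = \frac{1}{- \frac{1591}{30}} = - \frac{30}{1591}$)
$2595 - K{\left(-29 \right)} = 2595 - - \frac{30}{1591} = 2595 + \frac{30}{1591} = \frac{4128675}{1591}$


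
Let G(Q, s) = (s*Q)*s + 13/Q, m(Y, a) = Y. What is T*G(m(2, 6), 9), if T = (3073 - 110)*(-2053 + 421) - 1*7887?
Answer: -1632260511/2 ≈ -8.1613e+8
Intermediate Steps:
T = -4843503 (T = 2963*(-1632) - 7887 = -4835616 - 7887 = -4843503)
G(Q, s) = 13/Q + Q*s**2 (G(Q, s) = (Q*s)*s + 13/Q = Q*s**2 + 13/Q = 13/Q + Q*s**2)
T*G(m(2, 6), 9) = -4843503*(13/2 + 2*9**2) = -4843503*(13*(1/2) + 2*81) = -4843503*(13/2 + 162) = -4843503*337/2 = -1632260511/2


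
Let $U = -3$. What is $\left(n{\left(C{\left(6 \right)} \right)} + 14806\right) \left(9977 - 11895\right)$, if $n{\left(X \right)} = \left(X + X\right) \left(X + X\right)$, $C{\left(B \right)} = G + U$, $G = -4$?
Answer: $-28773836$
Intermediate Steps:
$C{\left(B \right)} = -7$ ($C{\left(B \right)} = -4 - 3 = -7$)
$n{\left(X \right)} = 4 X^{2}$ ($n{\left(X \right)} = 2 X 2 X = 4 X^{2}$)
$\left(n{\left(C{\left(6 \right)} \right)} + 14806\right) \left(9977 - 11895\right) = \left(4 \left(-7\right)^{2} + 14806\right) \left(9977 - 11895\right) = \left(4 \cdot 49 + 14806\right) \left(9977 - 11895\right) = \left(196 + 14806\right) \left(9977 - 11895\right) = 15002 \left(9977 - 11895\right) = 15002 \left(-1918\right) = -28773836$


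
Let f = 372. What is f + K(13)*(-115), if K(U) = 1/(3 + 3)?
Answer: 2117/6 ≈ 352.83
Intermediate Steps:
K(U) = 1/6
f + K(13)*(-115) = 372 + (1/6)*(-115) = 372 - 115/6 = 2117/6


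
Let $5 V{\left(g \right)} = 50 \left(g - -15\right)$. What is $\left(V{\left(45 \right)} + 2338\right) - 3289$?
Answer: $-351$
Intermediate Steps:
$V{\left(g \right)} = 150 + 10 g$ ($V{\left(g \right)} = \frac{50 \left(g - -15\right)}{5} = \frac{50 \left(g + 15\right)}{5} = \frac{50 \left(15 + g\right)}{5} = \frac{750 + 50 g}{5} = 150 + 10 g$)
$\left(V{\left(45 \right)} + 2338\right) - 3289 = \left(\left(150 + 10 \cdot 45\right) + 2338\right) - 3289 = \left(\left(150 + 450\right) + 2338\right) - 3289 = \left(600 + 2338\right) - 3289 = 2938 - 3289 = -351$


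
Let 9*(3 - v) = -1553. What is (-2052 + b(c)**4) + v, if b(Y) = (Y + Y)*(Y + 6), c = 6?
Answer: 3869818376/9 ≈ 4.2998e+8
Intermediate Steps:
b(Y) = 2*Y*(6 + Y) (b(Y) = (2*Y)*(6 + Y) = 2*Y*(6 + Y))
v = 1580/9 (v = 3 - 1/9*(-1553) = 3 + 1553/9 = 1580/9 ≈ 175.56)
(-2052 + b(c)**4) + v = (-2052 + (2*6*(6 + 6))**4) + 1580/9 = (-2052 + (2*6*12)**4) + 1580/9 = (-2052 + 144**4) + 1580/9 = (-2052 + 429981696) + 1580/9 = 429979644 + 1580/9 = 3869818376/9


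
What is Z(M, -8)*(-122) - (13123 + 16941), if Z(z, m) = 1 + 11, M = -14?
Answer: -31528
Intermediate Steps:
Z(z, m) = 12
Z(M, -8)*(-122) - (13123 + 16941) = 12*(-122) - (13123 + 16941) = -1464 - 1*30064 = -1464 - 30064 = -31528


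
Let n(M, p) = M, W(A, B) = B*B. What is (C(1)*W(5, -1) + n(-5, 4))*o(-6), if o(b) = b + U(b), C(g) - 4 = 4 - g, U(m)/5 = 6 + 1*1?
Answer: 58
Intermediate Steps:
U(m) = 35 (U(m) = 5*(6 + 1*1) = 5*(6 + 1) = 5*7 = 35)
W(A, B) = B²
C(g) = 8 - g (C(g) = 4 + (4 - g) = 8 - g)
o(b) = 35 + b (o(b) = b + 35 = 35 + b)
(C(1)*W(5, -1) + n(-5, 4))*o(-6) = ((8 - 1*1)*(-1)² - 5)*(35 - 6) = ((8 - 1)*1 - 5)*29 = (7*1 - 5)*29 = (7 - 5)*29 = 2*29 = 58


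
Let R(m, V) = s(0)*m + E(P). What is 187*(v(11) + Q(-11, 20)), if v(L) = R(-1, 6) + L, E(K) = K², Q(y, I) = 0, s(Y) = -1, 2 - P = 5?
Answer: 3927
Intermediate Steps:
P = -3 (P = 2 - 1*5 = 2 - 5 = -3)
R(m, V) = 9 - m (R(m, V) = -m + (-3)² = -m + 9 = 9 - m)
v(L) = 10 + L (v(L) = (9 - 1*(-1)) + L = (9 + 1) + L = 10 + L)
187*(v(11) + Q(-11, 20)) = 187*((10 + 11) + 0) = 187*(21 + 0) = 187*21 = 3927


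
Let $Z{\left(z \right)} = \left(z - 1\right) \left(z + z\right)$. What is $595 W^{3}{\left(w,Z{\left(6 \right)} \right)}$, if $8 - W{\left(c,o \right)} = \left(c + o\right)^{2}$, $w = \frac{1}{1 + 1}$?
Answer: $- \frac{1855147446774755}{64} \approx -2.8987 \cdot 10^{13}$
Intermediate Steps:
$Z{\left(z \right)} = 2 z \left(-1 + z\right)$ ($Z{\left(z \right)} = \left(-1 + z\right) 2 z = 2 z \left(-1 + z\right)$)
$w = \frac{1}{2} \approx 0.5$
$W{\left(c,o \right)} = 8 - \left(c + o\right)^{2}$
$595 W^{3}{\left(w,Z{\left(6 \right)} \right)} = 595 \left(8 - \left(\frac{1}{2} + 2 \cdot 6 \left(-1 + 6\right)\right)^{2}\right)^{3} = 595 \left(8 - \left(\frac{1}{2} + 2 \cdot 6 \cdot 5\right)^{2}\right)^{3} = 595 \left(8 - \left(\frac{1}{2} + 60\right)^{2}\right)^{3} = 595 \left(8 - \left(\frac{121}{2}\right)^{2}\right)^{3} = 595 \left(8 - \frac{14641}{4}\right)^{3} = 595 \left(- \frac{14609}{4}\right)^{3} = 595 \left(- \frac{3117894868529}{64}\right) = - \frac{1855147446774755}{64}$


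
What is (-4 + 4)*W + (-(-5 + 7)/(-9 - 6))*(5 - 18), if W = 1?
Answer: -26/15 ≈ -1.7333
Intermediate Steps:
(-4 + 4)*W + (-(-5 + 7)/(-9 - 6))*(5 - 18) = (-4 + 4)*1 + (-(-5 + 7)/(-9 - 6))*(5 - 18) = 0*1 - 2/(-15)*(-13) = 0 - 2*(-1)/15*(-13) = 0 - 1*(-2/15)*(-13) = 0 + (2/15)*(-13) = 0 - 26/15 = -26/15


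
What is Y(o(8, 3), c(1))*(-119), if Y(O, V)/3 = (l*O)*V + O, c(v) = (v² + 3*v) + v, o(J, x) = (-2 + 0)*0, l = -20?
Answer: 0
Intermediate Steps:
o(J, x) = 0 (o(J, x) = -2*0 = 0)
c(v) = v² + 4*v
Y(O, V) = 3*O - 60*O*V (Y(O, V) = 3*((-20*O)*V + O) = 3*(-20*O*V + O) = 3*(O - 20*O*V) = 3*O - 60*O*V)
Y(o(8, 3), c(1))*(-119) = (3*0*(1 - 20*(4 + 1)))*(-119) = (3*0*(1 - 20*5))*(-119) = (3*0*(1 - 100))*(-119) = (3*0*(-99))*(-119) = 0*(-119) = 0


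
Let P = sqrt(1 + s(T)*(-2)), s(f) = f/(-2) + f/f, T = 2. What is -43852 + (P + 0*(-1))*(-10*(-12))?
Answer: -43732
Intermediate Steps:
s(f) = 1 - f/2 (s(f) = f*(-1/2) + 1 = -f/2 + 1 = 1 - f/2)
P = 1 (P = sqrt(1 + (1 - 1/2*2)*(-2)) = sqrt(1 + (1 - 1)*(-2)) = sqrt(1 + 0*(-2)) = sqrt(1 + 0) = sqrt(1) = 1)
-43852 + (P + 0*(-1))*(-10*(-12)) = -43852 + (1 + 0*(-1))*(-10*(-12)) = -43852 + (1 + 0)*120 = -43852 + 1*120 = -43852 + 120 = -43732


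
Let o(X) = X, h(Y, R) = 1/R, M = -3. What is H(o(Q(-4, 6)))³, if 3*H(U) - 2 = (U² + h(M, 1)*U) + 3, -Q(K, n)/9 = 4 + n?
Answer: 514885403375/27 ≈ 1.9070e+10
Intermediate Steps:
Q(K, n) = -36 - 9*n (Q(K, n) = -9*(4 + n) = -36 - 9*n)
H(U) = 5/3 + U/3 + U²/3 (H(U) = ⅔ + ((U² + U/1) + 3)/3 = ⅔ + ((U² + 1*U) + 3)/3 = ⅔ + ((U² + U) + 3)/3 = ⅔ + ((U + U²) + 3)/3 = ⅔ + (3 + U + U²)/3 = ⅔ + (1 + U/3 + U²/3) = 5/3 + U/3 + U²/3)
H(o(Q(-4, 6)))³ = (5/3 + (-36 - 9*6)/3 + (-36 - 9*6)²/3)³ = (5/3 + (-36 - 54)/3 + (-36 - 54)²/3)³ = (5/3 + (⅓)*(-90) + (⅓)*(-90)²)³ = (5/3 - 30 + (⅓)*8100)³ = (5/3 - 30 + 2700)³ = (8015/3)³ = 514885403375/27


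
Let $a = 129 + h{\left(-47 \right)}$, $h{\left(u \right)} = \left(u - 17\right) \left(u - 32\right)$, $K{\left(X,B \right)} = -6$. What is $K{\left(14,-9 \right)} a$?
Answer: $-31110$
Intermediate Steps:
$h{\left(u \right)} = \left(-32 + u\right) \left(-17 + u\right)$ ($h{\left(u \right)} = \left(-17 + u\right) \left(-32 + u\right) = \left(-32 + u\right) \left(-17 + u\right)$)
$a = 5185$ ($a = 129 + \left(544 + \left(-47\right)^{2} - -2303\right) = 129 + \left(544 + 2209 + 2303\right) = 129 + 5056 = 5185$)
$K{\left(14,-9 \right)} a = \left(-6\right) 5185 = -31110$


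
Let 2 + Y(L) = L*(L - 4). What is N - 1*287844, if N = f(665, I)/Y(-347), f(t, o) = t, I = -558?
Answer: -7011591863/24359 ≈ -2.8784e+5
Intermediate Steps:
Y(L) = -2 + L*(-4 + L) (Y(L) = -2 + L*(L - 4) = -2 + L*(-4 + L))
N = 133/24359 (N = 665/(-2 + (-347)² - 4*(-347)) = 665/(-2 + 120409 + 1388) = 665/121795 = 665*(1/121795) = 133/24359 ≈ 0.0054600)
N - 1*287844 = 133/24359 - 1*287844 = 133/24359 - 287844 = -7011591863/24359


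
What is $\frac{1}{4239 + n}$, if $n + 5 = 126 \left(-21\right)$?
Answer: $\frac{1}{1588} \approx 0.00062972$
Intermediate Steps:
$n = -2651$ ($n = -5 + 126 \left(-21\right) = -5 - 2646 = -2651$)
$\frac{1}{4239 + n} = \frac{1}{4239 - 2651} = \frac{1}{1588}$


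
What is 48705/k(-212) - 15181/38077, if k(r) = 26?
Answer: 142626583/76154 ≈ 1872.9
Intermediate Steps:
48705/k(-212) - 15181/38077 = 48705/26 - 15181/38077 = 142626583/76154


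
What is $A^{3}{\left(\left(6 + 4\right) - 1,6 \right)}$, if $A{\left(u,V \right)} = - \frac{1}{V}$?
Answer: $- \frac{1}{216} \approx -0.0046296$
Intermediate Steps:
$A^{3}{\left(\left(6 + 4\right) - 1,6 \right)} = \left(- \frac{1}{6}\right)^{3} = - \frac{1}{216}$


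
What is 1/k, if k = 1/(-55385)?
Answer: -55385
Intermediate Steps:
k = -1/55385 ≈ -1.8055e-5
1/k = 1/(-1/55385) = -55385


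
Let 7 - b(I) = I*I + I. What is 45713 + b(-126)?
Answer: 29970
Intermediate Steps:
b(I) = 7 - I - I² (b(I) = 7 - (I*I + I) = 7 - (I² + I) = 7 - (I + I²) = 7 + (-I - I²) = 7 - I - I²)
45713 + b(-126) = 45713 + (7 - 1*(-126) - 1*(-126)²) = 45713 + (7 + 126 - 1*15876) = 45713 + (7 + 126 - 15876) = 45713 - 15743 = 29970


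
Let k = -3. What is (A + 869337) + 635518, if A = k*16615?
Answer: 1455010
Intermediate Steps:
A = -49845 (A = -3*16615 = -49845)
(A + 869337) + 635518 = (-49845 + 869337) + 635518 = 819492 + 635518 = 1455010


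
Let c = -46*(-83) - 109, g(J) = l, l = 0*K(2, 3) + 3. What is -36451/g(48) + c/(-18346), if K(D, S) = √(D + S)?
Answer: -668741173/55038 ≈ -12151.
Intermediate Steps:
l = 3 (l = 0*√(2 + 3) + 3 = 0*√5 + 3 = 0 + 3 = 3)
g(J) = 3
c = 3709 (c = 3818 - 109 = 3709)
-36451/g(48) + c/(-18346) = -36451/3 + 3709/(-18346) = -36451*⅓ + 3709*(-1/18346) = -36451/3 - 3709/18346 = -668741173/55038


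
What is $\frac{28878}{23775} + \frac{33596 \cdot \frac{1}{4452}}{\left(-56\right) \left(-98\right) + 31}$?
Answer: $\frac{59195682097}{48680477475} \approx 1.216$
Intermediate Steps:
$\frac{28878}{23775} + \frac{33596 \cdot \frac{1}{4452}}{\left(-56\right) \left(-98\right) + 31} = 28878 \cdot \frac{1}{23775} + \frac{33596 \cdot \frac{1}{4452}}{5488 + 31} = \frac{9626}{7925} + \frac{8399}{1113 \cdot 5519} = \frac{9626}{7925} + \frac{8399}{1113} \cdot \frac{1}{5519} = \frac{9626}{7925} + \frac{8399}{6142647} = \frac{59195682097}{48680477475}$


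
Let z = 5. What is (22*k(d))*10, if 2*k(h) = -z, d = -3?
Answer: -550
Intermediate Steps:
k(h) = -5/2 (k(h) = (-1*5)/2 = (1/2)*(-5) = -5/2)
(22*k(d))*10 = (22*(-5/2))*10 = -55*10 = -550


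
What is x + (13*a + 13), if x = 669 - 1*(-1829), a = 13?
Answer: 2680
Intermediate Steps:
x = 2498 (x = 669 + 1829 = 2498)
x + (13*a + 13) = 2498 + (13*13 + 13) = 2498 + (169 + 13) = 2498 + 182 = 2680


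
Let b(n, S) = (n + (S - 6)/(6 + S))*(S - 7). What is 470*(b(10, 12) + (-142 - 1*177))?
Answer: -376940/3 ≈ -1.2565e+5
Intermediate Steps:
b(n, S) = (-7 + S)*(n + (-6 + S)/(6 + S)) (b(n, S) = (n + (-6 + S)/(6 + S))*(-7 + S) = (-7 + S)*(n + (-6 + S)/(6 + S)))
470*(b(10, 12) + (-142 - 1*177)) = 470*((42 + 12² - 42*10 - 13*12 + 10*12² - 1*12*10)/(6 + 12) + (-142 - 1*177)) = 470*((42 + 144 - 420 - 156 + 10*144 - 120)/18 + (-142 - 177)) = 470*((42 + 144 - 420 - 156 + 1440 - 120)/18 - 319) = 470*((1/18)*930 - 319) = 470*(155/3 - 319) = 470*(-802/3) = -376940/3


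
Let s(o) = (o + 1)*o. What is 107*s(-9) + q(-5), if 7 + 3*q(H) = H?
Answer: 7700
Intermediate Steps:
s(o) = o*(1 + o) (s(o) = (1 + o)*o = o*(1 + o))
q(H) = -7/3 + H/3
107*s(-9) + q(-5) = 107*(-9*(1 - 9)) + (-7/3 + (1/3)*(-5)) = 107*(-9*(-8)) + (-7/3 - 5/3) = 107*72 - 4 = 7704 - 4 = 7700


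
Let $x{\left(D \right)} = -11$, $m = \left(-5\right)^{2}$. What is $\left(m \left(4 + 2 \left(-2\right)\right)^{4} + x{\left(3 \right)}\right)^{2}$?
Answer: $121$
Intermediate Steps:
$m = 25$
$\left(m \left(4 + 2 \left(-2\right)\right)^{4} + x{\left(3 \right)}\right)^{2} = \left(25 \left(4 + 2 \left(-2\right)\right)^{4} - 11\right)^{2} = \left(25 \left(4 - 4\right)^{4} - 11\right)^{2} = \left(25 \cdot 0^{4} - 11\right)^{2} = \left(25 \cdot 0 - 11\right)^{2} = \left(0 - 11\right)^{2} = \left(-11\right)^{2} = 121$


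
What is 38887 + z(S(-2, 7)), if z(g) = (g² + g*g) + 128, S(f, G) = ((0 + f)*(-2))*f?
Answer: 39143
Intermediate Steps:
S(f, G) = -2*f² (S(f, G) = (f*(-2))*f = (-2*f)*f = -2*f²)
z(g) = 128 + 2*g² (z(g) = (g² + g²) + 128 = 2*g² + 128 = 128 + 2*g²)
38887 + z(S(-2, 7)) = 38887 + (128 + 2*(-2*(-2)²)²) = 38887 + (128 + 2*(-2*4)²) = 38887 + (128 + 2*(-8)²) = 38887 + (128 + 2*64) = 38887 + (128 + 128) = 38887 + 256 = 39143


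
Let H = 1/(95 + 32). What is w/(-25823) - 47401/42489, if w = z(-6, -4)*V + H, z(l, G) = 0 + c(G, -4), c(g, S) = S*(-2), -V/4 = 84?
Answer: -140947892546/139343567769 ≈ -1.0115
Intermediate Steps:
V = -336 (V = -4*84 = -336)
c(g, S) = -2*S
H = 1/127 ≈ 0.0078740
z(l, G) = 8 (z(l, G) = 0 - 2*(-4) = 0 + 8 = 8)
w = -341375/127 (w = 8*(-336) + 1/127 = -2688 + 1/127 = -341375/127 ≈ -2688.0)
w/(-25823) - 47401/42489 = -341375/127/(-25823) - 47401/42489 = -341375/127*(-1/25823) - 47401*1/42489 = 341375/3279521 - 47401/42489 = -140947892546/139343567769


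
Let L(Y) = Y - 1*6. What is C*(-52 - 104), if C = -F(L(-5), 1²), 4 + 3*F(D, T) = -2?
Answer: -312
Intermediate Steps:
L(Y) = -6 + Y (L(Y) = Y - 6 = -6 + Y)
F(D, T) = -2 (F(D, T) = -4/3 + (⅓)*(-2) = -4/3 - ⅔ = -2)
C = 2 (C = -1*(-2) = 2)
C*(-52 - 104) = 2*(-52 - 104) = 2*(-156) = -312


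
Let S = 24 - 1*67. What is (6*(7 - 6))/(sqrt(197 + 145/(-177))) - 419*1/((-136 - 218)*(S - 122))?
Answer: -419/58410 + 3*sqrt(1536537)/8681 ≈ 0.42120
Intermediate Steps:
S = -43 (S = 24 - 67 = -43)
(6*(7 - 6))/(sqrt(197 + 145/(-177))) - 419*1/((-136 - 218)*(S - 122)) = (6*(7 - 6))/(sqrt(197 + 145/(-177))) - 419*1/((-136 - 218)*(-43 - 122)) = (6*1)/(sqrt(197 + 145*(-1/177))) - 419/((-354*(-165))) = 6/(sqrt(197 - 145/177)) - 419/58410 = 6/(sqrt(34724/177)) - 419*1/58410 = 6/((2*sqrt(1536537)/177)) - 419/58410 = 6*(sqrt(1536537)/17362) - 419/58410 = 3*sqrt(1536537)/8681 - 419/58410 = -419/58410 + 3*sqrt(1536537)/8681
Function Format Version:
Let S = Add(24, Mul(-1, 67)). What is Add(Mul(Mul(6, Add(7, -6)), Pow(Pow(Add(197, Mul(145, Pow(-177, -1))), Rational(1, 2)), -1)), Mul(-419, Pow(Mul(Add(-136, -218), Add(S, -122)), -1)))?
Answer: Add(Rational(-419, 58410), Mul(Rational(3, 8681), Pow(1536537, Rational(1, 2)))) ≈ 0.42120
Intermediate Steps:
S = -43 (S = Add(24, -67) = -43)
Add(Mul(Mul(6, Add(7, -6)), Pow(Pow(Add(197, Mul(145, Pow(-177, -1))), Rational(1, 2)), -1)), Mul(-419, Pow(Mul(Add(-136, -218), Add(S, -122)), -1))) = Add(Mul(Mul(6, Add(7, -6)), Pow(Pow(Add(197, Mul(145, Pow(-177, -1))), Rational(1, 2)), -1)), Mul(-419, Pow(Mul(Add(-136, -218), Add(-43, -122)), -1))) = Add(Mul(Mul(6, 1), Pow(Pow(Add(197, Mul(145, Rational(-1, 177))), Rational(1, 2)), -1)), Mul(-419, Pow(Mul(-354, -165), -1))) = Add(Mul(6, Pow(Pow(Add(197, Rational(-145, 177)), Rational(1, 2)), -1)), Mul(-419, Pow(58410, -1))) = Add(Mul(6, Pow(Pow(Rational(34724, 177), Rational(1, 2)), -1)), Mul(-419, Rational(1, 58410))) = Add(Mul(6, Pow(Mul(Rational(2, 177), Pow(1536537, Rational(1, 2))), -1)), Rational(-419, 58410)) = Add(Mul(6, Mul(Rational(1, 17362), Pow(1536537, Rational(1, 2)))), Rational(-419, 58410)) = Add(Mul(Rational(3, 8681), Pow(1536537, Rational(1, 2))), Rational(-419, 58410)) = Add(Rational(-419, 58410), Mul(Rational(3, 8681), Pow(1536537, Rational(1, 2))))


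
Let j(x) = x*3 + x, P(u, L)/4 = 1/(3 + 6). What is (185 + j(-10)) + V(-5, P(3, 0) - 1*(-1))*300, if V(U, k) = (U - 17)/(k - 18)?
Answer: 81005/149 ≈ 543.66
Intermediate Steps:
P(u, L) = 4/9 (P(u, L) = 4/(3 + 6) = 4/9)
j(x) = 4*x (j(x) = 3*x + x = 4*x)
V(U, k) = (-17 + U)/(-18 + k)
(185 + j(-10)) + V(-5, P(3, 0) - 1*(-1))*300 = (185 + 4*(-10)) + ((-17 - 5)/(-18 + (4/9 - 1*(-1))))*300 = (185 - 40) + (-22/(-18 + (4/9 + 1)))*300 = 145 + (-22/(-18 + 13/9))*300 = 145 + (-22/(-149/9))*300 = 145 - 9/149*(-22)*300 = 145 + (198/149)*300 = 145 + 59400/149 = 81005/149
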